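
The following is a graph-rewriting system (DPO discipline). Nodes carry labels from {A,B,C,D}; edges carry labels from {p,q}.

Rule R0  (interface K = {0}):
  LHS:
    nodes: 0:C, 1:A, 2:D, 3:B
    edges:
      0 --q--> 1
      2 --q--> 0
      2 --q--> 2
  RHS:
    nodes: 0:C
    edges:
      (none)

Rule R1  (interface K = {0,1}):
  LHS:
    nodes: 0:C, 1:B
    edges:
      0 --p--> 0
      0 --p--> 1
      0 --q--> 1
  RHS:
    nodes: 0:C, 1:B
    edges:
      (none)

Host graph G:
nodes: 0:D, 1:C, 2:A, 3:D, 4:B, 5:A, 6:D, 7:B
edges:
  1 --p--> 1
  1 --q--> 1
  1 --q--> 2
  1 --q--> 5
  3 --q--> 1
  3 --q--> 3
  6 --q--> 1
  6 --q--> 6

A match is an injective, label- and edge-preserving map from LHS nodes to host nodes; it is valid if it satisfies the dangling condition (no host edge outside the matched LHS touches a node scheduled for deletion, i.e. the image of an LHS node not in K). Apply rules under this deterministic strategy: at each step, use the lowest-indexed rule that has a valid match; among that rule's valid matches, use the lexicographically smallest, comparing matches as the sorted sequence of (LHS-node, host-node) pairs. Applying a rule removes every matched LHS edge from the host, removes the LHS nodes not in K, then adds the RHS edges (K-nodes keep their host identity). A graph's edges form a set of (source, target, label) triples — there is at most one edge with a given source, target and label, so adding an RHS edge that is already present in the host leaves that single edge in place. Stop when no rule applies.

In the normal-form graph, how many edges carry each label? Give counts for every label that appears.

initial: |V|=8 |E|=8  E = 1-p->1 1-q->1 1-q->2 1-q->5 3-q->1 3-q->3 6-q->1 6-q->6
step 1: apply R0 at {0↦1, 1↦2, 2↦3, 3↦4}  → |V|=5 |E|=5  E = 1-p->1 1-q->1 1-q->5 6-q->1 6-q->6
step 2: apply R0 at {0↦1, 1↦5, 2↦6, 3↦7}  → |V|=2 |E|=2  E = 1-p->1 1-q->1
halt: no rule applies after step 2
NF edges: [(1, 1, 'p'), (1, 1, 'q')]

Answer: p:1 q:1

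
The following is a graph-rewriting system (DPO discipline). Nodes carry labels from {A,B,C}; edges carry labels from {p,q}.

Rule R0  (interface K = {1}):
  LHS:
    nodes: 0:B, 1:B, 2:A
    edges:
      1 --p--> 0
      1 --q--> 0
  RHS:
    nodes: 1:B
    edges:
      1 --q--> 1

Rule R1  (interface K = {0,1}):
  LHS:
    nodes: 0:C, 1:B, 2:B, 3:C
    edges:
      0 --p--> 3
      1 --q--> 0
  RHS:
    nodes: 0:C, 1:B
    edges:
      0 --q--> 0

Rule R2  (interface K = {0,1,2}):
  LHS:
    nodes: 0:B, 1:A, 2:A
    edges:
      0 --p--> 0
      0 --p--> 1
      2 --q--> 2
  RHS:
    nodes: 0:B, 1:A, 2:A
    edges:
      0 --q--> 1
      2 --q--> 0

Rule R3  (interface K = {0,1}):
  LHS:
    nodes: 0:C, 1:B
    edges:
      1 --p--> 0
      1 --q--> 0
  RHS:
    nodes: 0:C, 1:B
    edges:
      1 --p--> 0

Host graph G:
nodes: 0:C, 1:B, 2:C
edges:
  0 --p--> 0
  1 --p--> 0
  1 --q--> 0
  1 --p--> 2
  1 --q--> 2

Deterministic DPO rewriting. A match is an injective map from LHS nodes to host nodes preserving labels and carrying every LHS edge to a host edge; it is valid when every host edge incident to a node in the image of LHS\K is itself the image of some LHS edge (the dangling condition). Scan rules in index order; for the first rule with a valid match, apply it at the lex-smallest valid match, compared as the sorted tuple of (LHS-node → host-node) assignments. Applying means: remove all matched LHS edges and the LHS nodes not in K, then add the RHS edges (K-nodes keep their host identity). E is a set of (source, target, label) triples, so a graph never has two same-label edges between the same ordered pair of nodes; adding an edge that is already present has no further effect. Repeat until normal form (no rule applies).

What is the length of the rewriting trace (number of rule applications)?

initial: |V|=3 |E|=5  E = 0-p->0 1-p->0 1-q->0 1-p->2 1-q->2
step 1: apply R3 at {0↦0, 1↦1}  → |V|=3 |E|=4  E = 0-p->0 1-p->0 1-p->2 1-q->2
step 2: apply R3 at {0↦2, 1↦1}  → |V|=3 |E|=3  E = 0-p->0 1-p->0 1-p->2
halt: no rule applies after step 2

Answer: 2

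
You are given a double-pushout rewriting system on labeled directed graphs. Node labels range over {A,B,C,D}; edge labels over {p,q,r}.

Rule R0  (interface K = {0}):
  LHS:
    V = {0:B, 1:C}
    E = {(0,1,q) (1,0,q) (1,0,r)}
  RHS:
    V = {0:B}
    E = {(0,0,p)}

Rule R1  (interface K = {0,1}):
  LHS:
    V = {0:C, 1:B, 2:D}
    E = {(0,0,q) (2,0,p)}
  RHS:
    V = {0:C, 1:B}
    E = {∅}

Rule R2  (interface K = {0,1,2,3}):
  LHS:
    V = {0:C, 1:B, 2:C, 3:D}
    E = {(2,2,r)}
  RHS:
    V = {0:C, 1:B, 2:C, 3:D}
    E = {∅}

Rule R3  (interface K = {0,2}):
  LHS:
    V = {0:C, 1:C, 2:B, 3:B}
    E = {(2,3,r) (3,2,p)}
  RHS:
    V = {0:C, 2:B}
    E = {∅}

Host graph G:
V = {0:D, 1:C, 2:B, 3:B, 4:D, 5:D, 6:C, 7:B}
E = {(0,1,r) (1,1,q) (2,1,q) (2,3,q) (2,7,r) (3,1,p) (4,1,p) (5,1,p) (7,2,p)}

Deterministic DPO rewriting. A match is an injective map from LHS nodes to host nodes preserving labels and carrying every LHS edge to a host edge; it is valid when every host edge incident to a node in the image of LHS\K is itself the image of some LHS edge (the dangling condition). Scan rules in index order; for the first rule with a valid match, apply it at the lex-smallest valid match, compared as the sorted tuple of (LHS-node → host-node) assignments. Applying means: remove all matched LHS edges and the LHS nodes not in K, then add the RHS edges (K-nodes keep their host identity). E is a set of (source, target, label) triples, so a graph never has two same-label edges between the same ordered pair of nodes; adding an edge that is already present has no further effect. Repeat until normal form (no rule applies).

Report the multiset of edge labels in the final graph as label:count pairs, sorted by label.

Answer: p:2 q:2 r:1

Rewrite trace:
[0] host  ⇒  8 nodes, 9 edges  {0-r->1 1-q->1 2-q->1 2-q->3 2-r->7 3-p->1 4-p->1 5-p->1 7-p->2}
[1] R1 @ {0↦1, 1↦2, 2↦4}  ⇒  7 nodes, 7 edges  {0-r->1 2-q->1 2-q->3 2-r->7 3-p->1 5-p->1 7-p->2}
[2] R3 @ {0↦1, 1↦6, 2↦2, 3↦7}  ⇒  5 nodes, 5 edges  {0-r->1 2-q->1 2-q->3 3-p->1 5-p->1}
halt: no rule applies after step 2
NF edges: [(0, 1, 'r'), (2, 1, 'q'), (2, 3, 'q'), (3, 1, 'p'), (5, 1, 'p')]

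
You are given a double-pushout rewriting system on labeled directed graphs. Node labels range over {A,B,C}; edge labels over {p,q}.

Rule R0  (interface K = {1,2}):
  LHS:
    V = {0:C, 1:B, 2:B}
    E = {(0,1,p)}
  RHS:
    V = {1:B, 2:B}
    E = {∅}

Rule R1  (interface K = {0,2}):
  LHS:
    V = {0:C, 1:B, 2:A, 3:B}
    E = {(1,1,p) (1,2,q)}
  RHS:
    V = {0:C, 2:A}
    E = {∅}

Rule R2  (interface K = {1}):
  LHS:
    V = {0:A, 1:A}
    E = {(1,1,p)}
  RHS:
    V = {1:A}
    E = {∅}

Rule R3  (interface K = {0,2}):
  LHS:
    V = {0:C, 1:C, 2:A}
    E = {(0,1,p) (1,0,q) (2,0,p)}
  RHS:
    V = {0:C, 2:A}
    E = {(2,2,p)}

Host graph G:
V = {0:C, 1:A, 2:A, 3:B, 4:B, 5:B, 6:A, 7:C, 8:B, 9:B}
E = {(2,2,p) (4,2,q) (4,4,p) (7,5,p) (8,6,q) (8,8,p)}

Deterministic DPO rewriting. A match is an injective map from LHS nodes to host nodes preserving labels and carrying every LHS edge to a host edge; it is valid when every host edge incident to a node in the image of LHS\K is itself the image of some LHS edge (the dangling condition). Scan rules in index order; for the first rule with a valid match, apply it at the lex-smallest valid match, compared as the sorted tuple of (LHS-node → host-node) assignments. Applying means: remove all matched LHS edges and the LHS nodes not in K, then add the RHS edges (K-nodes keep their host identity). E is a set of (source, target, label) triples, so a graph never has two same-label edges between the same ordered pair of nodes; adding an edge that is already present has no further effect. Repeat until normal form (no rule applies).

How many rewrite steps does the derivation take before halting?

initial: |V|=10 |E|=6  E = 2-p->2 4-q->2 4-p->4 7-p->5 8-q->6 8-p->8
step 1: apply R0 at {0↦7, 1↦5, 2↦3}  → |V|=9 |E|=5  E = 2-p->2 4-q->2 4-p->4 8-q->6 8-p->8
step 2: apply R1 at {0↦0, 1↦4, 2↦2, 3↦3}  → |V|=7 |E|=3  E = 2-p->2 8-q->6 8-p->8
step 3: apply R1 at {0↦0, 1↦8, 2↦6, 3↦5}  → |V|=5 |E|=1  E = 2-p->2
step 4: apply R2 at {0↦1, 1↦2}  → |V|=4 |E|=0  E = ∅
halt: no rule applies after step 4

Answer: 4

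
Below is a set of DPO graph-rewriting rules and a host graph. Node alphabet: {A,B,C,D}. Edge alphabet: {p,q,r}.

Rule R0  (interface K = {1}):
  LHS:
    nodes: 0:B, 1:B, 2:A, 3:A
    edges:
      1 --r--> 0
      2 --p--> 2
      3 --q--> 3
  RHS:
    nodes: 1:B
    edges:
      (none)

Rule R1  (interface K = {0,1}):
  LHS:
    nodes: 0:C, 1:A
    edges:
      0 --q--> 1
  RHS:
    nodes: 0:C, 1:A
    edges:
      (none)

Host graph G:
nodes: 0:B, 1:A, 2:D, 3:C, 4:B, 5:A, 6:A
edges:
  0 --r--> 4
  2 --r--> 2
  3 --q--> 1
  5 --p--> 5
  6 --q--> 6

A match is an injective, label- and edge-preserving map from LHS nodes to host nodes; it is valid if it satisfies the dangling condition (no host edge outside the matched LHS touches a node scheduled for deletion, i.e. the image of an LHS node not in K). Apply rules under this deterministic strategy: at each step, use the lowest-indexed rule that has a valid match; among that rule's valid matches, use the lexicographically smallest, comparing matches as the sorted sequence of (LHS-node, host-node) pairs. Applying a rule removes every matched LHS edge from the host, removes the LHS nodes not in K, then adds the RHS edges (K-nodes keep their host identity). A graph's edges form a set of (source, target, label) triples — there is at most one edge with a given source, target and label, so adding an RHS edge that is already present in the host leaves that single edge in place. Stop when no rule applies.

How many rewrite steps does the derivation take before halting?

start.  V:7 E:5  edges: 0-r->4 2-r->2 3-q->1 5-p->5 6-q->6
1. fire R0 via {0↦4, 1↦0, 2↦5, 3↦6}  →  V:4 E:2  edges: 2-r->2 3-q->1
2. fire R1 via {0↦3, 1↦1}  →  V:4 E:1  edges: 2-r->2
halt: no rule applies after step 2

Answer: 2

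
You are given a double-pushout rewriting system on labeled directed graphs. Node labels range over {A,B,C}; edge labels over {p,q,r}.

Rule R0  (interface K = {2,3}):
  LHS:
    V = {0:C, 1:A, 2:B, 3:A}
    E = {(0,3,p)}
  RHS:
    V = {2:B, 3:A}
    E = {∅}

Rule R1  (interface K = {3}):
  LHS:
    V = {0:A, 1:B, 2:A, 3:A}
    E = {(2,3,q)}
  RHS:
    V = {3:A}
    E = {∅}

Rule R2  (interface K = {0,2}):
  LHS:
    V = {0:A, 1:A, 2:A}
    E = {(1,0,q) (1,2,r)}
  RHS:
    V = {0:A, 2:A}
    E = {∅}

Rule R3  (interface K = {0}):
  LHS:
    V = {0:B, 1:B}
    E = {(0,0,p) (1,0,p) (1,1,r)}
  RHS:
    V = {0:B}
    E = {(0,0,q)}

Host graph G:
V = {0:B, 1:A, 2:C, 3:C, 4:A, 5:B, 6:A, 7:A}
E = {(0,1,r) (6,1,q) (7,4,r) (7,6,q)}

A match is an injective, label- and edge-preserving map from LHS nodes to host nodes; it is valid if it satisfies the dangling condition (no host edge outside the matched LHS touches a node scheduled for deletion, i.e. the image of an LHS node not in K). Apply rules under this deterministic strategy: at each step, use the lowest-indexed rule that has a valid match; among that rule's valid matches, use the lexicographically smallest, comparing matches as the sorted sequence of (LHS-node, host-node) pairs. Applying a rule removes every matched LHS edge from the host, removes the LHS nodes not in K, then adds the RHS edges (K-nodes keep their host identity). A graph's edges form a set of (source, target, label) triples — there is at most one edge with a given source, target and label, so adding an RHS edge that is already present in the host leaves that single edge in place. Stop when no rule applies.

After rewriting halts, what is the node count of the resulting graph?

[0] host  ⇒  8 nodes, 4 edges  {0-r->1 6-q->1 7-r->4 7-q->6}
[1] R2 @ {0↦6, 1↦7, 2↦4}  ⇒  7 nodes, 2 edges  {0-r->1 6-q->1}
[2] R1 @ {0↦4, 1↦5, 2↦6, 3↦1}  ⇒  4 nodes, 1 edges  {0-r->1}
normal form: no rule applies after step 2
NF nodes: {0:B, 1:A, 2:C, 3:C}

Answer: 4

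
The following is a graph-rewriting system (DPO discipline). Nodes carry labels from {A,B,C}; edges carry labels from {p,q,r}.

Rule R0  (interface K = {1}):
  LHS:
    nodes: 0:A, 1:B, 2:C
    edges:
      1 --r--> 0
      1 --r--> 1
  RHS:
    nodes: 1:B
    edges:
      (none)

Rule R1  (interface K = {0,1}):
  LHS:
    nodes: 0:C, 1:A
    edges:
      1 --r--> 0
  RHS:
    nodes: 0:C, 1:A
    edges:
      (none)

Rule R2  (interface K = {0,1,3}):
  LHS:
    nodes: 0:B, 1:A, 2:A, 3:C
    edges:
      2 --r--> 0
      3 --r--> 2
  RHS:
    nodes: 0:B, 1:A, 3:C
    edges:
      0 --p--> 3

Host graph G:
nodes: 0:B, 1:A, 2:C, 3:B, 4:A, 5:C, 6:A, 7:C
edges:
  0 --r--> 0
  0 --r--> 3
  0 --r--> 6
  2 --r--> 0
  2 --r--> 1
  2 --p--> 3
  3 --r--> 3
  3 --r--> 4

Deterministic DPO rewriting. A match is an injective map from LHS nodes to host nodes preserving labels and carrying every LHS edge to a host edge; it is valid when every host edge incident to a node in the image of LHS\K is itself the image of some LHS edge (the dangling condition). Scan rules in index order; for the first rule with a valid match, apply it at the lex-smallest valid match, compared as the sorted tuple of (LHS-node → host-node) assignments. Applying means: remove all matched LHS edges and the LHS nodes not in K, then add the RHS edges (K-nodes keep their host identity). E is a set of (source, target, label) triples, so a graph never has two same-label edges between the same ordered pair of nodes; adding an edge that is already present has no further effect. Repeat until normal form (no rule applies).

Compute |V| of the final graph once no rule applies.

Answer: 4

Derivation:
[0] host  ⇒  8 nodes, 8 edges  {0-r->0 0-r->3 0-r->6 2-r->0 2-r->1 2-p->3 3-r->3 3-r->4}
[1] R0 @ {0↦4, 1↦3, 2↦5}  ⇒  6 nodes, 6 edges  {0-r->0 0-r->3 0-r->6 2-r->0 2-r->1 2-p->3}
[2] R0 @ {0↦6, 1↦0, 2↦7}  ⇒  4 nodes, 4 edges  {0-r->3 2-r->0 2-r->1 2-p->3}
halt: no rule applies after step 2
NF nodes: {0:B, 1:A, 2:C, 3:B}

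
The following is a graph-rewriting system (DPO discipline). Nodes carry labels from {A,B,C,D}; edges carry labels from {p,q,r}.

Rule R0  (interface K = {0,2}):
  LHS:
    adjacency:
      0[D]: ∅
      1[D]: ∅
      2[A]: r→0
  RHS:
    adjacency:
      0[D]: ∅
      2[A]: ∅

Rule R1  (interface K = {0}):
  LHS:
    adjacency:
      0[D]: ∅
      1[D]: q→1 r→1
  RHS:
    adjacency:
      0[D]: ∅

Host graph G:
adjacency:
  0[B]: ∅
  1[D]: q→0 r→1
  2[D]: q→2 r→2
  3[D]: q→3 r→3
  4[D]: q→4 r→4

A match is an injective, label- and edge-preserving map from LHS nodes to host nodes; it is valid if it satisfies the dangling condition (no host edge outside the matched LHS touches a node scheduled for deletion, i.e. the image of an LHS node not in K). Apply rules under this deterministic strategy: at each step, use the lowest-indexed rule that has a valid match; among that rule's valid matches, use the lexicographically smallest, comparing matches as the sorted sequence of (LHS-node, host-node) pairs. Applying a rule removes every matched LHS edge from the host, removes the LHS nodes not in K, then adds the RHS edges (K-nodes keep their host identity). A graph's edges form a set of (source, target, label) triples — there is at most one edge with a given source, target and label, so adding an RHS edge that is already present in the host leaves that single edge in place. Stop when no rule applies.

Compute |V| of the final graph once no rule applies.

initial: |V|=5 |E|=8  E = 1-q->0 1-r->1 2-q->2 2-r->2 3-q->3 3-r->3 4-q->4 4-r->4
step 1: apply R1 at {0↦1, 1↦2}  → |V|=4 |E|=6  E = 1-q->0 1-r->1 3-q->3 3-r->3 4-q->4 4-r->4
step 2: apply R1 at {0↦1, 1↦3}  → |V|=3 |E|=4  E = 1-q->0 1-r->1 4-q->4 4-r->4
step 3: apply R1 at {0↦1, 1↦4}  → |V|=2 |E|=2  E = 1-q->0 1-r->1
final graph: no rule applies after step 3
NF nodes: {0:B, 1:D}

Answer: 2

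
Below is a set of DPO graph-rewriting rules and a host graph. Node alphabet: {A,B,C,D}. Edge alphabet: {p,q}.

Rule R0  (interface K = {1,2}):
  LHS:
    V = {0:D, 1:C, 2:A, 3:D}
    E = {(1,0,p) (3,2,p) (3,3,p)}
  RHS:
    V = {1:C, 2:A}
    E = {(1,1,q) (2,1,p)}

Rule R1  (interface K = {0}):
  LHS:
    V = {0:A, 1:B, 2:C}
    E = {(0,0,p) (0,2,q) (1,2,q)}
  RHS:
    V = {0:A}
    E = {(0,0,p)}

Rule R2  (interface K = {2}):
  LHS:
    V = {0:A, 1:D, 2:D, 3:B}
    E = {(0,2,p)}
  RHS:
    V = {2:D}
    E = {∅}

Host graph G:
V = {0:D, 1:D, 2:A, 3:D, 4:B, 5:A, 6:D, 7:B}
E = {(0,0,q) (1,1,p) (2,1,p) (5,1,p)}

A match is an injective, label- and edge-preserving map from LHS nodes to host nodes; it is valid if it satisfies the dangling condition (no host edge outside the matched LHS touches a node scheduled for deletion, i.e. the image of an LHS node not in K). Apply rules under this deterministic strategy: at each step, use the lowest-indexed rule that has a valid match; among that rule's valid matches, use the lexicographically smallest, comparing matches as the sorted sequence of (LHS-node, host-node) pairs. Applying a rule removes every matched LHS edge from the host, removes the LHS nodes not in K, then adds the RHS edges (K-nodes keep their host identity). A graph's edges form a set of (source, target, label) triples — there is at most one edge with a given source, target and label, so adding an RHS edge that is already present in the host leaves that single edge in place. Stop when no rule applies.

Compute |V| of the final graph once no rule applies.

Answer: 2

Steps:
initial: |V|=8 |E|=4  E = 0-q->0 1-p->1 2-p->1 5-p->1
step 1: apply R2 at {0↦2, 1↦3, 2↦1, 3↦4}  → |V|=5 |E|=3  E = 0-q->0 1-p->1 5-p->1
step 2: apply R2 at {0↦5, 1↦6, 2↦1, 3↦7}  → |V|=2 |E|=2  E = 0-q->0 1-p->1
halt: no rule applies after step 2
NF nodes: {0:D, 1:D}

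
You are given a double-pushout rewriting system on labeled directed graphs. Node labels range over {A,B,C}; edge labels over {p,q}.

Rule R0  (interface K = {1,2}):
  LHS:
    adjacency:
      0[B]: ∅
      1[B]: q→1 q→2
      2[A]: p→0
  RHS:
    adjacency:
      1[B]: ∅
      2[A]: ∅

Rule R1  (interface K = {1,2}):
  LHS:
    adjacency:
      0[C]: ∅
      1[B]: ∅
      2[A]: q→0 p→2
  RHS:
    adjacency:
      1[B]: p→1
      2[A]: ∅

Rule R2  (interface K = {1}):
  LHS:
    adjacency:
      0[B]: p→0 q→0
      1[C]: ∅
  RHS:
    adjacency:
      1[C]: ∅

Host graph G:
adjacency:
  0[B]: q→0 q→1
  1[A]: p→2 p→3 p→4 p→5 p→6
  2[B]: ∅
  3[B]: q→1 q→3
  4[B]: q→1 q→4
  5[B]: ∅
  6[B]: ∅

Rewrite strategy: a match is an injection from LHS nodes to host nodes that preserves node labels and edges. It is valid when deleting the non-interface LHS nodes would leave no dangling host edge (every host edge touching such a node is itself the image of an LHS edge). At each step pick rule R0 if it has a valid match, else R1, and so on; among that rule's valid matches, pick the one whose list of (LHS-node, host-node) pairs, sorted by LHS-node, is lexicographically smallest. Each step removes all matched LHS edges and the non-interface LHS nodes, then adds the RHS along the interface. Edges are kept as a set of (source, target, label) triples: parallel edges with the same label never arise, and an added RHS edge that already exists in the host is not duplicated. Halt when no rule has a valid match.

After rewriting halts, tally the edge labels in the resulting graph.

[0] host  ⇒  7 nodes, 11 edges  {0-q->0 0-q->1 1-p->2 1-p->3 1-p->4 1-p->5 1-p->6 3-q->1 3-q->3 4-q->1 4-q->4}
[1] R0 @ {0↦2, 1↦0, 2↦1}  ⇒  6 nodes, 8 edges  {1-p->3 1-p->4 1-p->5 1-p->6 3-q->1 3-q->3 4-q->1 4-q->4}
[2] R0 @ {0↦5, 1↦3, 2↦1}  ⇒  5 nodes, 5 edges  {1-p->3 1-p->4 1-p->6 4-q->1 4-q->4}
[3] R0 @ {0↦3, 1↦4, 2↦1}  ⇒  4 nodes, 2 edges  {1-p->4 1-p->6}
final graph: no rule applies after step 3
NF edges: [(1, 4, 'p'), (1, 6, 'p')]

Answer: p:2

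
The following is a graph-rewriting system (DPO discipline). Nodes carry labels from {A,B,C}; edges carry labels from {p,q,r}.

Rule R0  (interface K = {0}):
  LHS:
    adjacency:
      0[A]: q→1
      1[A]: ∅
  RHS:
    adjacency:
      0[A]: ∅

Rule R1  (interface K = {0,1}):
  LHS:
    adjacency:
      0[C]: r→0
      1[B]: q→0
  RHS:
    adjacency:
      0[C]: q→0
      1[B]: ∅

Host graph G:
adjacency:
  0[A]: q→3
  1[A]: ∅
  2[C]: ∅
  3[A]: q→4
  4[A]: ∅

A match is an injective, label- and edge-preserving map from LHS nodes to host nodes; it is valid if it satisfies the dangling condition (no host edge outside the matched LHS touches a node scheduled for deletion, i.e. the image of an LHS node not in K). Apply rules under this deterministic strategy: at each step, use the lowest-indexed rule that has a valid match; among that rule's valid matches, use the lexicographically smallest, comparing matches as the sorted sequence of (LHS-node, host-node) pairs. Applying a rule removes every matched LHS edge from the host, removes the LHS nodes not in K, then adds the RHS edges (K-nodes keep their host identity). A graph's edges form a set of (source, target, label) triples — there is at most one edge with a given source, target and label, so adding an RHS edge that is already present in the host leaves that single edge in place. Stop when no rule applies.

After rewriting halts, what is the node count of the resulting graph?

initial: |V|=5 |E|=2  E = 0-q->3 3-q->4
step 1: apply R0 at {0↦3, 1↦4}  → |V|=4 |E|=1  E = 0-q->3
step 2: apply R0 at {0↦0, 1↦3}  → |V|=3 |E|=0  E = ∅
final graph: no rule applies after step 2
NF nodes: {0:A, 1:A, 2:C}

Answer: 3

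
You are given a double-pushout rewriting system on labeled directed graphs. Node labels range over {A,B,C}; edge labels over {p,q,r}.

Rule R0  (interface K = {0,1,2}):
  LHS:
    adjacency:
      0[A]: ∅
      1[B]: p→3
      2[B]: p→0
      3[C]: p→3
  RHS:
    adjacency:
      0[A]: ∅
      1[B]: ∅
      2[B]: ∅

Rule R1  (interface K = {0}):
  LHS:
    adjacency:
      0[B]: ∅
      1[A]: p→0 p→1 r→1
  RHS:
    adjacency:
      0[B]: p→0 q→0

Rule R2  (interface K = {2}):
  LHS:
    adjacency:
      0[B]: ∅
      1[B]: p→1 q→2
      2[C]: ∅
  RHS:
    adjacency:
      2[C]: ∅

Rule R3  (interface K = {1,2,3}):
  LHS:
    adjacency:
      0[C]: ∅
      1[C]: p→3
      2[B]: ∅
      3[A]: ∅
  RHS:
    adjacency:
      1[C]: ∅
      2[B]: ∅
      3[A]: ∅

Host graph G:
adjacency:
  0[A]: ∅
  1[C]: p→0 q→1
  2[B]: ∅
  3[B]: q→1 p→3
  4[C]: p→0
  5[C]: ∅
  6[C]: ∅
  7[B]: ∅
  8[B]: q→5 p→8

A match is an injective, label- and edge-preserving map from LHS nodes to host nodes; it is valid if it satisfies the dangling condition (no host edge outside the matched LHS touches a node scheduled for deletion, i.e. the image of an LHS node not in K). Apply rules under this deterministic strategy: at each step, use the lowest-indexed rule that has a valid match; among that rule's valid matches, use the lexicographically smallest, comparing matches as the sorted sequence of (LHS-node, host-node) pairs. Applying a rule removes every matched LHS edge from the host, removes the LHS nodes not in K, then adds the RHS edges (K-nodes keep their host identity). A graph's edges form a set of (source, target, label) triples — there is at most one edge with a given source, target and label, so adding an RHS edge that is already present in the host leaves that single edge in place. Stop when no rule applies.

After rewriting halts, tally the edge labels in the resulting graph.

start.  V:9 E:7  edges: 1-p->0 1-q->1 3-q->1 3-p->3 4-p->0 8-q->5 8-p->8
1. fire R2 via {0↦2, 1↦3, 2↦1}  →  V:7 E:5  edges: 1-p->0 1-q->1 4-p->0 8-q->5 8-p->8
2. fire R2 via {0↦7, 1↦8, 2↦5}  →  V:5 E:3  edges: 1-p->0 1-q->1 4-p->0
halt: no rule applies after step 2
NF edges: [(1, 0, 'p'), (1, 1, 'q'), (4, 0, 'p')]

Answer: p:2 q:1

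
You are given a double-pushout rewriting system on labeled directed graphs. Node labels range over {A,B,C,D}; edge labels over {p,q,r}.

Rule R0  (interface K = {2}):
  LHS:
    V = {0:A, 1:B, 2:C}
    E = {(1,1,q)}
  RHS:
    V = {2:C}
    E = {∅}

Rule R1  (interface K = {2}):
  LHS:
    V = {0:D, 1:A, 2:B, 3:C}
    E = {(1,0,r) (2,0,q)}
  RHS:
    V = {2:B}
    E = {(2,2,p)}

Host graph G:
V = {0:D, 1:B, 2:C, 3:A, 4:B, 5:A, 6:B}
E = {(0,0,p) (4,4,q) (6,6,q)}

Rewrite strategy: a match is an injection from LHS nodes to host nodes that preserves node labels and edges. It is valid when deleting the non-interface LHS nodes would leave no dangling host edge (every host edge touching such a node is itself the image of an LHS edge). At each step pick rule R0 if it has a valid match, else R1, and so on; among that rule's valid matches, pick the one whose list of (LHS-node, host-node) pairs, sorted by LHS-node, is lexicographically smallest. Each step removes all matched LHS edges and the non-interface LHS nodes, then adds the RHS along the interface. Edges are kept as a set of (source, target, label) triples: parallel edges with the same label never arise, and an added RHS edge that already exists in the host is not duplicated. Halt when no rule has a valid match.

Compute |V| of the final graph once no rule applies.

start.  V:7 E:3  edges: 0-p->0 4-q->4 6-q->6
1. fire R0 via {0↦3, 1↦4, 2↦2}  →  V:5 E:2  edges: 0-p->0 6-q->6
2. fire R0 via {0↦5, 1↦6, 2↦2}  →  V:3 E:1  edges: 0-p->0
final graph: no rule applies after step 2
NF nodes: {0:D, 1:B, 2:C}

Answer: 3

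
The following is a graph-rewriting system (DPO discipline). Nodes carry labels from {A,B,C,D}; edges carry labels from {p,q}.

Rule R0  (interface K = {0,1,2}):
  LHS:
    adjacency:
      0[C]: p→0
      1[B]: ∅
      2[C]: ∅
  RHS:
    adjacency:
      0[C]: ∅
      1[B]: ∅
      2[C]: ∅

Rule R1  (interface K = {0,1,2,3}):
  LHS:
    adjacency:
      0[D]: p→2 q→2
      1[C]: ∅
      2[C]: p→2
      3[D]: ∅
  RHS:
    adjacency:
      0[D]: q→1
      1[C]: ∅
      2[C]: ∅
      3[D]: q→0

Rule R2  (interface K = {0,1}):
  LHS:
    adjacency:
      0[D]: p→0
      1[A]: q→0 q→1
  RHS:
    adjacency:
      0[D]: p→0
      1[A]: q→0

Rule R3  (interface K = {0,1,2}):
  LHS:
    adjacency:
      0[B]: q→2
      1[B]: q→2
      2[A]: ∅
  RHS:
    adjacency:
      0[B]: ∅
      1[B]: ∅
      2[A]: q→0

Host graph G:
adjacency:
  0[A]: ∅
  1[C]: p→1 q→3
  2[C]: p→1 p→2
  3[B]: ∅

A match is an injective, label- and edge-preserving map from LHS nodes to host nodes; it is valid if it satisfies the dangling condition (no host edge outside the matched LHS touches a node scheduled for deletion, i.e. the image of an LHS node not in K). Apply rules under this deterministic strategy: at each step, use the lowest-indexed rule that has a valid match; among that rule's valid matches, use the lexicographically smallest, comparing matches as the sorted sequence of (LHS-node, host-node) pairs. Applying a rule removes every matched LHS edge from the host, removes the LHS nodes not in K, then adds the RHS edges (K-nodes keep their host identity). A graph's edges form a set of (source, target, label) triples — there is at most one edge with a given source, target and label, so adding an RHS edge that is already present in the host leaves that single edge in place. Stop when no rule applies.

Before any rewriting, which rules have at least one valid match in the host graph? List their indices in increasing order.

R0: 2 valid matches — {0↦1, 1↦3, 2↦2}, {0↦2, 1↦3, 2↦1}
R1: no valid match — LHS pattern not found
R2: no valid match — LHS pattern not found
R3: no valid match — LHS pattern not found

Answer: [R0]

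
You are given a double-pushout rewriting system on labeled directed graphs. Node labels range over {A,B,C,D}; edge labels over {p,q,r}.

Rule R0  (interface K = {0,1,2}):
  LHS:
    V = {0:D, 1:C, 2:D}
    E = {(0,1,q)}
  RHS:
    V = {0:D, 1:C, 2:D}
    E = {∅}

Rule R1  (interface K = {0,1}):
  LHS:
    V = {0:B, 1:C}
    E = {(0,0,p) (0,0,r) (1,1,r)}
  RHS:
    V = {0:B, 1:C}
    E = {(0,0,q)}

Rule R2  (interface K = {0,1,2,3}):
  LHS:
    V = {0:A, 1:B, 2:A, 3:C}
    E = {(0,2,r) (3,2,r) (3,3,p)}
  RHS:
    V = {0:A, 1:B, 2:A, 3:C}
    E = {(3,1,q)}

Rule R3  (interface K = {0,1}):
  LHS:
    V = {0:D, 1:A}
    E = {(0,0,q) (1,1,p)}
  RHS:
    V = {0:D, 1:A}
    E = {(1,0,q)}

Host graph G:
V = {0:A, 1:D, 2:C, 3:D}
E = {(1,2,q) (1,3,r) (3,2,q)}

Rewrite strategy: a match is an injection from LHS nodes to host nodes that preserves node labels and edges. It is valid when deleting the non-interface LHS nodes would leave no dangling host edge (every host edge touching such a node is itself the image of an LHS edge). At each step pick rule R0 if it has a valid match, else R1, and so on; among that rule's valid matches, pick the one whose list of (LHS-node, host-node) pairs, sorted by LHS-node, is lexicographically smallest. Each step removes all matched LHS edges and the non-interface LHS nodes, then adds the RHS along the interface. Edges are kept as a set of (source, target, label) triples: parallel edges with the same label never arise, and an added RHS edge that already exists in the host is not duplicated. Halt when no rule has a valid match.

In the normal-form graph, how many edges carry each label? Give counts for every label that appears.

initial: |V|=4 |E|=3  E = 1-q->2 1-r->3 3-q->2
step 1: apply R0 at {0↦1, 1↦2, 2↦3}  → |V|=4 |E|=2  E = 1-r->3 3-q->2
step 2: apply R0 at {0↦3, 1↦2, 2↦1}  → |V|=4 |E|=1  E = 1-r->3
normal form: no rule applies after step 2
NF edges: [(1, 3, 'r')]

Answer: r:1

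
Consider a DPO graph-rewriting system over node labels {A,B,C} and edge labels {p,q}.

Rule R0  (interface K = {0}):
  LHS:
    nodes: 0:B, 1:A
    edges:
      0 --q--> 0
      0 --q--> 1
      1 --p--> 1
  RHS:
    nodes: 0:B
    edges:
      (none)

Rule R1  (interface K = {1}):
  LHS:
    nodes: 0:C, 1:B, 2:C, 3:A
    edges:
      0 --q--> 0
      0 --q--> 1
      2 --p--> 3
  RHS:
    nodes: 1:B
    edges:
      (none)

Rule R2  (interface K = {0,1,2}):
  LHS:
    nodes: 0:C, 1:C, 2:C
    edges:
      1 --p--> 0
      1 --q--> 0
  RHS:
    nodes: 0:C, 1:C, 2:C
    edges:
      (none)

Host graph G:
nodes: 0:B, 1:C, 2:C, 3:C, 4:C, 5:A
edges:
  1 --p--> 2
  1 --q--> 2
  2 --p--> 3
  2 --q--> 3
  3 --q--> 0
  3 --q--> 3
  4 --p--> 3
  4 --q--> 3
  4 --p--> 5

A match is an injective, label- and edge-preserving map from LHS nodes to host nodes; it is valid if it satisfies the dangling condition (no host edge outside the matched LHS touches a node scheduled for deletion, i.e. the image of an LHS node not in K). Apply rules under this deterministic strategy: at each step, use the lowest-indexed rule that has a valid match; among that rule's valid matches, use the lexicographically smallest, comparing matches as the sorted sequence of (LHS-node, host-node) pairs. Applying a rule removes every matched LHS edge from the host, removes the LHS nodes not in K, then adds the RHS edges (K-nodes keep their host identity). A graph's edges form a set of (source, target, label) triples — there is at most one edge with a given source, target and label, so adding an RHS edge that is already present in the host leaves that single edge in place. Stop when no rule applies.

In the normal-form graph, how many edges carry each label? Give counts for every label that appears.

Answer: (no edges)

Steps:
[0] host  ⇒  6 nodes, 9 edges  {1-p->2 1-q->2 2-p->3 2-q->3 3-q->0 3-q->3 4-p->3 4-q->3 4-p->5}
[1] R2 @ {0↦2, 1↦1, 2↦3}  ⇒  6 nodes, 7 edges  {2-p->3 2-q->3 3-q->0 3-q->3 4-p->3 4-q->3 4-p->5}
[2] R2 @ {0↦3, 1↦2, 2↦1}  ⇒  6 nodes, 5 edges  {3-q->0 3-q->3 4-p->3 4-q->3 4-p->5}
[3] R2 @ {0↦3, 1↦4, 2↦1}  ⇒  6 nodes, 3 edges  {3-q->0 3-q->3 4-p->5}
[4] R1 @ {0↦3, 1↦0, 2↦4, 3↦5}  ⇒  3 nodes, 0 edges  {∅}
final graph: no rule applies after step 4
NF edges: []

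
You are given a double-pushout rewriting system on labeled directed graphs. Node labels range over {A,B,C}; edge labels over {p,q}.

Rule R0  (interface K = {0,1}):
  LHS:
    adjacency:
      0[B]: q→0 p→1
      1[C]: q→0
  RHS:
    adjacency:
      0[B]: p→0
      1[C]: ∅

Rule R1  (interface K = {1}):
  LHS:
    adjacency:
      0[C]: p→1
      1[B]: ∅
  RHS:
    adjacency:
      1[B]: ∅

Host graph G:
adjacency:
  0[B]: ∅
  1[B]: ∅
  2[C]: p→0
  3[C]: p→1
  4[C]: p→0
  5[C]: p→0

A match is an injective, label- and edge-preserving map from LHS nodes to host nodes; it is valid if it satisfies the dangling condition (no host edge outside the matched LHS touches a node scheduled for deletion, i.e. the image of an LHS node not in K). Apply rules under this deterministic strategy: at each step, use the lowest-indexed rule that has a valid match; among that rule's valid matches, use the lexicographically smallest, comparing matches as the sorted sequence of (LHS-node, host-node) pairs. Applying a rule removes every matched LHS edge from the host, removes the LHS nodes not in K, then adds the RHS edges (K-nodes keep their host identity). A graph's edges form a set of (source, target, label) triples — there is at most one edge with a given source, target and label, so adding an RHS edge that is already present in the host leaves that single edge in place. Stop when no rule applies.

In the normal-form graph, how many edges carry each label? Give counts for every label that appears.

Answer: (no edges)

Derivation:
initial: |V|=6 |E|=4  E = 2-p->0 3-p->1 4-p->0 5-p->0
step 1: apply R1 at {0↦2, 1↦0}  → |V|=5 |E|=3  E = 3-p->1 4-p->0 5-p->0
step 2: apply R1 at {0↦3, 1↦1}  → |V|=4 |E|=2  E = 4-p->0 5-p->0
step 3: apply R1 at {0↦4, 1↦0}  → |V|=3 |E|=1  E = 5-p->0
step 4: apply R1 at {0↦5, 1↦0}  → |V|=2 |E|=0  E = ∅
halt: no rule applies after step 4
NF edges: []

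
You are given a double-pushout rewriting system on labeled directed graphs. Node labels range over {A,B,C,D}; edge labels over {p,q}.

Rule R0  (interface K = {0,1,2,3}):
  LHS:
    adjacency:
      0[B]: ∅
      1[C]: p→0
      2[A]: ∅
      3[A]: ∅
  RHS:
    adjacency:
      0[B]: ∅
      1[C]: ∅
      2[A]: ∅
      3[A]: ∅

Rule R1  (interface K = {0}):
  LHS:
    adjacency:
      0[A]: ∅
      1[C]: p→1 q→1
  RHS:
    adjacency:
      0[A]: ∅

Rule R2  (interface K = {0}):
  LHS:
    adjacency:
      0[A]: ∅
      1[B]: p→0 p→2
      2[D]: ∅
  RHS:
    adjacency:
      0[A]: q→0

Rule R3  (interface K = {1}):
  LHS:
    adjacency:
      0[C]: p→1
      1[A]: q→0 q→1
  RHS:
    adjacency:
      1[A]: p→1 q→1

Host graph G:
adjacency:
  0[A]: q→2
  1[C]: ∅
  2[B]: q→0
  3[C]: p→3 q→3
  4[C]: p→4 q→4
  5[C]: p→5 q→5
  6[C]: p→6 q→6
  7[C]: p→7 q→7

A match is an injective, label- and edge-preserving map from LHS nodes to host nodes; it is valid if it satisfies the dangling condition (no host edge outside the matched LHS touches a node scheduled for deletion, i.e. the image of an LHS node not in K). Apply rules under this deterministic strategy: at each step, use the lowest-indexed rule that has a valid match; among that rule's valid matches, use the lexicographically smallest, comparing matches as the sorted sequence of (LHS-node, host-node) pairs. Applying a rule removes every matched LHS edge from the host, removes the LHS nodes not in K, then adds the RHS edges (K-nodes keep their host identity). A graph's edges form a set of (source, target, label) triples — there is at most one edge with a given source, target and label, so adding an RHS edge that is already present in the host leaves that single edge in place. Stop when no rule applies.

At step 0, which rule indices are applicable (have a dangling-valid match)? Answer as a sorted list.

R0: no valid match — LHS pattern not found
R1: 5 valid matches — {0↦0, 1↦3}, {0↦0, 1↦4}, {0↦0, 1↦5} (+2 more)
R2: no valid match — LHS pattern not found
R3: no valid match — LHS pattern not found

Answer: [R1]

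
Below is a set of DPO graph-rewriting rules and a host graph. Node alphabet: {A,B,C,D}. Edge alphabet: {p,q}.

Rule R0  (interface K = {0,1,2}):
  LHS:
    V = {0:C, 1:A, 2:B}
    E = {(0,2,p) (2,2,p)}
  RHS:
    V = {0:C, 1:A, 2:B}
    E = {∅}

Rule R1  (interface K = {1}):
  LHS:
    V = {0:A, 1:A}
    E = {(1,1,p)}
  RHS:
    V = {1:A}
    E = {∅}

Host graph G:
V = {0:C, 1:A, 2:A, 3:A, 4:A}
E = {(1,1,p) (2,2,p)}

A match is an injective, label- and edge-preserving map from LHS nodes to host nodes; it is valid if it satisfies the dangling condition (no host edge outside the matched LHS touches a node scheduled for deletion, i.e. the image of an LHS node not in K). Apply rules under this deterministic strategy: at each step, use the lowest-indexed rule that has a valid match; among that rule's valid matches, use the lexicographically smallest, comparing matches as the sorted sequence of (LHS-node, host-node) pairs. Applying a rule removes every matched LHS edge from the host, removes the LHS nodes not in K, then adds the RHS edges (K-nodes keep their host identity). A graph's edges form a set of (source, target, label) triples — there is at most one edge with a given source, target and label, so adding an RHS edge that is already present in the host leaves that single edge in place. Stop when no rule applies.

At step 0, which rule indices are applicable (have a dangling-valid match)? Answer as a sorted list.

Answer: [R1]

Derivation:
R0: no valid match — LHS pattern not found
R1: 4 valid matches — {0↦3, 1↦1}, {0↦3, 1↦2}, {0↦4, 1↦1} (+1 more)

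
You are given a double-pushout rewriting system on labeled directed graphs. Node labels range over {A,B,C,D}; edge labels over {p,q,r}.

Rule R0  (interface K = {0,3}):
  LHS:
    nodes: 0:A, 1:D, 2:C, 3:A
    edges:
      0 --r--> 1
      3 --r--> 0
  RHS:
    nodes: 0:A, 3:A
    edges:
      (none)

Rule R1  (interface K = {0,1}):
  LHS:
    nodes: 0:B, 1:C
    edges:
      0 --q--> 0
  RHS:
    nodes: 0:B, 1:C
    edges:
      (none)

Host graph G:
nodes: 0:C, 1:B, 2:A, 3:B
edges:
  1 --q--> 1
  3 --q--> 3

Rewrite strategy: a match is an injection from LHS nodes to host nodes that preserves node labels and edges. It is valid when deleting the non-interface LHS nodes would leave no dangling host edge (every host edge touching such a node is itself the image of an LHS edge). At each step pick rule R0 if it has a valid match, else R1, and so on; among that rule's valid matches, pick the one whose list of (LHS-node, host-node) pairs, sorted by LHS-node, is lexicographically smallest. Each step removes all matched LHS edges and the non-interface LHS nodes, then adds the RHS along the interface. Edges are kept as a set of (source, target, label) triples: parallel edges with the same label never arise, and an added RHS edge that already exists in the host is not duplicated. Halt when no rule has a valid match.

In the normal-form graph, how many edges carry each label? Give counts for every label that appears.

Answer: (no edges)

Derivation:
start.  V:4 E:2  edges: 1-q->1 3-q->3
1. fire R1 via {0↦1, 1↦0}  →  V:4 E:1  edges: 3-q->3
2. fire R1 via {0↦3, 1↦0}  →  V:4 E:0  edges: ∅
halt: no rule applies after step 2
NF edges: []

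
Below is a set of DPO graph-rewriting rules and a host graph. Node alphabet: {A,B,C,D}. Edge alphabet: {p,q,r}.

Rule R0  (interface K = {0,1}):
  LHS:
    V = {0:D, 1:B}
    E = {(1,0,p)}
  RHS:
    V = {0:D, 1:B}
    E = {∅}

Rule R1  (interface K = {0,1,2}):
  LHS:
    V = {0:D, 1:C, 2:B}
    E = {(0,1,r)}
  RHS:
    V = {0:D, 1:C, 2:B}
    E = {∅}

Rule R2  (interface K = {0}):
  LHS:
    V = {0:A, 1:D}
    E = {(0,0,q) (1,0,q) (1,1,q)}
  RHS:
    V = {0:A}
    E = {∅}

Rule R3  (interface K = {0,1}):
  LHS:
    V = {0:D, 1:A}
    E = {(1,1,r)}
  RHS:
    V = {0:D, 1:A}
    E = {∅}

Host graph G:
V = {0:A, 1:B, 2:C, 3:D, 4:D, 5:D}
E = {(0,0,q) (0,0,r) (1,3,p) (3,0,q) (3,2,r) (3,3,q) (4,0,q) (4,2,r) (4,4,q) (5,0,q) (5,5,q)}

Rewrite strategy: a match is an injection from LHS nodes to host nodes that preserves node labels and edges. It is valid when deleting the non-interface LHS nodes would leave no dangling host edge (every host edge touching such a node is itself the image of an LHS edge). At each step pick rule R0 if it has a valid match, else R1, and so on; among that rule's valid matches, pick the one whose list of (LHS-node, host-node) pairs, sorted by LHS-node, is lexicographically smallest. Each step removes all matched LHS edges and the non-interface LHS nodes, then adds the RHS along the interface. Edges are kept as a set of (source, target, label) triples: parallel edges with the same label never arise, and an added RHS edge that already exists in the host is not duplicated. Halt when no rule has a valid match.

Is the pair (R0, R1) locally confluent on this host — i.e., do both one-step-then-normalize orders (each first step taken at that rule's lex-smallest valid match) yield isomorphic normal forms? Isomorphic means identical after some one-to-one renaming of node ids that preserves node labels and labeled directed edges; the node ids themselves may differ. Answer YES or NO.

branch R0-first: apply at {0↦3, 1↦1} → |E|=10, then 4 more step(s) → NF |V|=5 |E|=4 V={0:A, 1:B, 2:C, 4:D, 5:D} E=4-q->0 4-q->4 5-q->0 5-q->5
branch R1-first: apply at {0↦3, 1↦2, 2↦1} → |E|=10, then 4 more step(s) → NF |V|=5 |E|=4 V={0:A, 1:B, 2:C, 4:D, 5:D} E=4-q->0 4-q->4 5-q->0 5-q->5
graphs isomorphic (equal up to label-preserving node renaming)

Answer: YES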